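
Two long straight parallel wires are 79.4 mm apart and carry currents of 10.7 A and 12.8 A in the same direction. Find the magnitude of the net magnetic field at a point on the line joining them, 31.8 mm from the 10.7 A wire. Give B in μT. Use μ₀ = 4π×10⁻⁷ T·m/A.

B ≈ 13.5 μT

Each long wire gives B = μ₀I/(2πd). Distances are d₁ = 0.0318 m and d₂ = 0.0476 m.
B₁ = 6.73×10⁻⁵ T, B₂ = 5.38×10⁻⁵ T.
Between parallel currents the two contributions point in opposite directions, so they subtract. B = |B₁ − B₂| = |6.73×10⁻⁵ − 5.38×10⁻⁵| = 1.35×10⁻⁵ T.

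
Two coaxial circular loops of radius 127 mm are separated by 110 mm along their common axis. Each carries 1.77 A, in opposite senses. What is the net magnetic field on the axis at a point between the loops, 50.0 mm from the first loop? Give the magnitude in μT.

Each loop contributes B = μ₀IR²/[2(R²+z²)^(3/2)] on the axis, with z measured from that loop.
Loop 1 (z = 0.05 m): B₁ = 7.05×10⁻⁶ T. Loop 2 (z = 0.06 m): B₂ = 6.47×10⁻⁶ T.
The fields oppose: B = |B₁ − B₂| = 5.82×10⁻⁷ T.

B ≈ 0.582 μT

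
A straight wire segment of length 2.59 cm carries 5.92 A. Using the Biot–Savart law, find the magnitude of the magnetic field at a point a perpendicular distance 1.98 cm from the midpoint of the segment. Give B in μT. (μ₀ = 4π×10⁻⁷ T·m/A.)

For a finite straight segment, B = (μ₀I/4πd)(sinθ₁ + sinθ₂), where θ₁, θ₂ are the angles from the perpendicular to each end.
The perpendicular from the point meets the wire at its midpoint, so each end is L/2 = 0.01295 m away along the wire.
sinθ₁ = 0.01295/√(0.01295²+0.0198²) = 0.5474; sinθ₂ = 0.01295/√(0.01295²+0.0198²) = 0.5474.
B = (4π×10⁻⁷ × 5.92) / (4π × 0.0198) × (0.5474 + 0.5474) = 3.27×10⁻⁵ T.

B ≈ 32.7 μT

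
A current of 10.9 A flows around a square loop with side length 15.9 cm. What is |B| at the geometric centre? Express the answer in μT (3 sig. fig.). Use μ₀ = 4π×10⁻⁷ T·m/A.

Each side is a finite straight segment at perpendicular distance d = a/(2 tan(π/4)) = 0.0795 m from the centre, with end-angles ±π/4.
One side contributes B₁ = (μ₀I/4πd)·2 sin(π/4) = 1.94×10⁻⁵ T.
All 4 sides add in the same direction: B = 4 × 1.94×10⁻⁵ = 7.76×10⁻⁵ T.

B ≈ 77.6 μT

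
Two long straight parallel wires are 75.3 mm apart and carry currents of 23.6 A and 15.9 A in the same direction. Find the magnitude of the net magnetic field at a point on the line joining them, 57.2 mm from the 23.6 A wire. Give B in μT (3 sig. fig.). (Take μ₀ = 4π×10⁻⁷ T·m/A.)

Each long wire gives B = μ₀I/(2πd). Distances are d₁ = 0.0572 m and d₂ = 0.0181 m.
B₁ = 8.25×10⁻⁵ T, B₂ = 1.76×10⁻⁴ T.
Between parallel currents the two contributions point in opposite directions, so they subtract. B = |B₁ − B₂| = |8.25×10⁻⁵ − 1.76×10⁻⁴| = 9.32×10⁻⁵ T.

B ≈ 93.2 μT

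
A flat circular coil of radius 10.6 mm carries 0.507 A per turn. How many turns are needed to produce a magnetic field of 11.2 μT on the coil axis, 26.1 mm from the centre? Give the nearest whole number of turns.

N = 7

For an N-turn coil, B = Nμ₀IR²/[2(R²+z²)^(3/2)]. A single turn gives B₁ = 1.60×10⁻⁶ T with R = 0.0106 m, z = 0.0261 m.
N = B/B₁ = 1.12×10⁻⁵ / 1.60×10⁻⁶ = 7.00.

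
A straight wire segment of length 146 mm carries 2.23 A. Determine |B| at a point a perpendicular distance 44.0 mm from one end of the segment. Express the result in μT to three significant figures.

B ≈ 4.85 μT

For a finite straight segment, B = (μ₀I/4πd)(sinθ₁ + sinθ₂), where θ₁, θ₂ are the angles from the perpendicular to each end.
The perpendicular foot is at one end, so the two end-offsets along the wire are 0 and L = 0.146 m.
sinθ₁ = 0/√(0²+0.044²) = 0.0000; sinθ₂ = 0.146/√(0.146²+0.044²) = 0.9575.
B = (4π×10⁻⁷ × 2.23) / (4π × 0.044) × (0.0000 + 0.9575) = 4.85×10⁻⁶ T.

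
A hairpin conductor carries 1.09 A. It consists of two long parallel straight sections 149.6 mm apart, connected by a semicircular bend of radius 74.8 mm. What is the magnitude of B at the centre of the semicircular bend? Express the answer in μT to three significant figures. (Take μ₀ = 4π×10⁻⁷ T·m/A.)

The semicircular arc contributes B_arc = μ₀I·π/(4πR) = μ₀I/(4R) = 4.58×10⁻⁶ T.
Each semi-infinite lead is at perpendicular distance R = 0.0748 m from the centre, with the perpendicular foot at its near end, so it contributes μ₀I/(4πR); both point the same way, together 2.91×10⁻⁶ T.
Arc and leads all point the same direction: B = 4.58×10⁻⁶ + 2.91×10⁻⁶ = 7.49×10⁻⁶ T.

B ≈ 7.49 μT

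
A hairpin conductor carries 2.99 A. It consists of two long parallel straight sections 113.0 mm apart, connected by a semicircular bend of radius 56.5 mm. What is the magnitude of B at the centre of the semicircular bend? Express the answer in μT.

B ≈ 27.2 μT

The semicircular arc contributes B_arc = μ₀I·π/(4πR) = μ₀I/(4R) = 1.66×10⁻⁵ T.
Each semi-infinite lead is at perpendicular distance R = 0.0565 m from the centre, with the perpendicular foot at its near end, so it contributes μ₀I/(4πR); both point the same way, together 1.06×10⁻⁵ T.
Arc and leads all point the same direction: B = 1.66×10⁻⁵ + 1.06×10⁻⁵ = 2.72×10⁻⁵ T.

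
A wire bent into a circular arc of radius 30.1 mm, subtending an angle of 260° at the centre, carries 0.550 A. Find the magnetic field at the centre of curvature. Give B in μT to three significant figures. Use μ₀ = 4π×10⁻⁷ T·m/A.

B ≈ 8.29 μT

The Biot–Savart field of a circular arc at its centre is B = μ₀Iφ/(4πR), with φ = 4.538 rad.
B = (4π×10⁻⁷ × 0.550 × 4.538) / (4π × 0.0301) = 8.29×10⁻⁶ T.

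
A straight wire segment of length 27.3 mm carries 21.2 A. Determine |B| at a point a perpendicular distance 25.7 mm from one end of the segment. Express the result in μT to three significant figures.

For a finite straight segment, B = (μ₀I/4πd)(sinθ₁ + sinθ₂), where θ₁, θ₂ are the angles from the perpendicular to each end.
The perpendicular foot is at one end, so the two end-offsets along the wire are 0 and L = 0.0273 m.
sinθ₁ = 0/√(0²+0.0257²) = 0.0000; sinθ₂ = 0.0273/√(0.0273²+0.0257²) = 0.7281.
B = (4π×10⁻⁷ × 21.2) / (4π × 0.0257) × (0.0000 + 0.7281) = 6.01×10⁻⁵ T.

B ≈ 60.1 μT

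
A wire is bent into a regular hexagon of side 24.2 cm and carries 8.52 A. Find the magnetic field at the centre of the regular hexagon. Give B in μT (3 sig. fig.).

B ≈ 24.4 μT

Each side is a finite straight segment at perpendicular distance d = a/(2 tan(π/6)) = 0.2096 m from the centre, with end-angles ±π/6.
One side contributes B₁ = (μ₀I/4πd)·2 sin(π/6) = 4.07×10⁻⁶ T.
All 6 sides add in the same direction: B = 6 × 4.07×10⁻⁶ = 2.44×10⁻⁵ T.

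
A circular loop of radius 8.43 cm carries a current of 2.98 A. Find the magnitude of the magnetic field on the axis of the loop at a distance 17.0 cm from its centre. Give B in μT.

On the axis of a circular loop, B = μ₀IR² / [2(R²+z²)^(3/2)].
R² + z² = (0.0843)² + (0.17)² = 0.03601 m², and (R²+z²)^(3/2) = 6.83×10⁻³ m³.
B = (4π×10⁻⁷ × 2.98 × 0.007106) / (2 × 6.83×10⁻³) = 1.95×10⁻⁶ T.

B ≈ 1.95 μT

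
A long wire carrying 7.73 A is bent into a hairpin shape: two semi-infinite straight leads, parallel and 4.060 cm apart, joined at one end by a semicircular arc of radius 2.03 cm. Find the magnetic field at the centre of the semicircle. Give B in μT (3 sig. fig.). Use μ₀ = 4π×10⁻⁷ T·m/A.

The semicircular arc contributes B_arc = μ₀I·π/(4πR) = μ₀I/(4R) = 1.20×10⁻⁴ T.
Each semi-infinite lead is at perpendicular distance R = 0.0203 m from the centre, with the perpendicular foot at its near end, so it contributes μ₀I/(4πR); both point the same way, together 7.62×10⁻⁵ T.
Arc and leads all point the same direction: B = 1.20×10⁻⁴ + 7.62×10⁻⁵ = 1.96×10⁻⁴ T.

B ≈ 196 μT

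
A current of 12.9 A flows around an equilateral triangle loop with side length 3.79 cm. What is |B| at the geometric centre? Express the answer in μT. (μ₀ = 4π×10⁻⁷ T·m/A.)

B ≈ 613 μT

Each side is a finite straight segment at perpendicular distance d = a/(2 tan(π/3)) = 0.01094 m from the centre, with end-angles ±π/3.
One side contributes B₁ = (μ₀I/4πd)·2 sin(π/3) = 2.04×10⁻⁴ T.
All 3 sides add in the same direction: B = 3 × 2.04×10⁻⁴ = 6.13×10⁻⁴ T.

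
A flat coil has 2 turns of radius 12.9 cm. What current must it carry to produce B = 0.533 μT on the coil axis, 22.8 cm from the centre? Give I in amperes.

For an N-turn coil, B = Nμ₀IR²/[2(R²+z²)^(3/2)] with R = 0.129 m, z = 0.228 m, so I = 2B(R²+z²)^(3/2)/(Nμ₀R²) = 2 × 5.33×10⁻⁷ × 1.80×10⁻² / (2 × 4π×10⁻⁷ × 0.01664) = 0.458 A.

I ≈ 0.458 A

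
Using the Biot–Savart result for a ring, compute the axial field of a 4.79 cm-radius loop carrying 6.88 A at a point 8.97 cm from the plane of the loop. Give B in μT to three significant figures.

B ≈ 9.43 μT

On the axis of a circular loop, B = μ₀IR² / [2(R²+z²)^(3/2)].
R² + z² = (0.0479)² + (0.0897)² = 0.01034 m², and (R²+z²)^(3/2) = 1.05×10⁻³ m³.
B = (4π×10⁻⁷ × 6.88 × 0.002294) / (2 × 1.05×10⁻³) = 9.43×10⁻⁶ T.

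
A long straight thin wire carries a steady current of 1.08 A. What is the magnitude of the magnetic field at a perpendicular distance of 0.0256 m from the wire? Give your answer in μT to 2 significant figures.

For an infinitely long straight wire, B = μ₀I/(2πd).
B = (4π×10⁻⁷ × 1.08) / (2π × 0.0256) = 8.44×10⁻⁶ T.

B ≈ 8.4 μT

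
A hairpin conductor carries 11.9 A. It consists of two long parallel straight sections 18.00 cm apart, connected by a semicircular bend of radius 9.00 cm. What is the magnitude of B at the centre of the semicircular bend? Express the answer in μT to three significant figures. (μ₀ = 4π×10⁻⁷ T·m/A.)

The semicircular arc contributes B_arc = μ₀I·π/(4πR) = μ₀I/(4R) = 4.15×10⁻⁵ T.
Each semi-infinite lead is at perpendicular distance R = 0.09 m from the centre, with the perpendicular foot at its near end, so it contributes μ₀I/(4πR); both point the same way, together 2.64×10⁻⁵ T.
Arc and leads all point the same direction: B = 4.15×10⁻⁵ + 2.64×10⁻⁵ = 6.80×10⁻⁵ T.

B ≈ 68.0 μT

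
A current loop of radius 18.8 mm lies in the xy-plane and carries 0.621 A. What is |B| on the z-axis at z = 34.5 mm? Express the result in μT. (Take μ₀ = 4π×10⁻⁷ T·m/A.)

B ≈ 2.27 μT

On the axis of a circular loop, B = μ₀IR² / [2(R²+z²)^(3/2)].
R² + z² = (0.0188)² + (0.0345)² = 0.001544 m², and (R²+z²)^(3/2) = 6.07×10⁻⁵ m³.
B = (4π×10⁻⁷ × 0.621 × 0.0003534) / (2 × 6.07×10⁻⁵) = 2.27×10⁻⁶ T.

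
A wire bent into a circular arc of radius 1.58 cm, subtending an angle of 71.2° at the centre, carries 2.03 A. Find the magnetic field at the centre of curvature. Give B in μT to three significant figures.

The Biot–Savart field of a circular arc at its centre is B = μ₀Iφ/(4πR), with φ = 1.243 rad.
B = (4π×10⁻⁷ × 2.03 × 1.243) / (4π × 0.0158) = 1.60×10⁻⁵ T.

B ≈ 16.0 μT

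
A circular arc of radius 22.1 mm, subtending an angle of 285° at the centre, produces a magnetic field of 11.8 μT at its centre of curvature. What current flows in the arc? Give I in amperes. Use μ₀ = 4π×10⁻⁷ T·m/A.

For a circular arc, B = μ₀Iφ/(4πR) with φ in radians; here φ = 4.974 rad.
So I = 4πRB/(μ₀φ) = 4π × 0.0221 × 1.18×10⁻⁵ / (4π×10⁻⁷ × 4.974) = 0.524 A.

I ≈ 0.524 A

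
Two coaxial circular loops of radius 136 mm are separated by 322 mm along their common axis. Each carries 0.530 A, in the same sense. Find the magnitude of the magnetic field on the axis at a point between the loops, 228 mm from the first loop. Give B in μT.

B ≈ 1.69 μT

Each loop contributes B = μ₀IR²/[2(R²+z²)^(3/2)] on the axis, with z measured from that loop.
Loop 1 (z = 0.228 m): B₁ = 3.29×10⁻⁷ T. Loop 2 (z = 0.094 m): B₂ = 1.36×10⁻⁶ T.
The fields add: B = B₁ + B₂ = 1.69×10⁻⁶ T.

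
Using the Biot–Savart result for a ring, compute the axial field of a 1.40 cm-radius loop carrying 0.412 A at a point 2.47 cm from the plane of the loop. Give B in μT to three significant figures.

B ≈ 2.22 μT

On the axis of a circular loop, B = μ₀IR² / [2(R²+z²)^(3/2)].
R² + z² = (0.014)² + (0.0247)² = 0.0008061 m², and (R²+z²)^(3/2) = 2.29×10⁻⁵ m³.
B = (4π×10⁻⁷ × 0.412 × 0.000196) / (2 × 2.29×10⁻⁵) = 2.22×10⁻⁶ T.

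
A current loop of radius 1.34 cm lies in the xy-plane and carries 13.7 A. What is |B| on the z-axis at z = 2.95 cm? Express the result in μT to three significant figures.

On the axis of a circular loop, B = μ₀IR² / [2(R²+z²)^(3/2)].
R² + z² = (0.0134)² + (0.0295)² = 0.00105 m², and (R²+z²)^(3/2) = 3.40×10⁻⁵ m³.
B = (4π×10⁻⁷ × 13.7 × 0.0001796) / (2 × 3.40×10⁻⁵) = 4.54×10⁻⁵ T.

B ≈ 45.4 μT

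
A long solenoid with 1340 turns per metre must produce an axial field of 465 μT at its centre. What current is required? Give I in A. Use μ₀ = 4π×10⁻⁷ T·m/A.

I ≈ 0.276 A

Inside a long solenoid B = μ₀nI with n = 1340 m⁻¹, so I = B/(μ₀n).
I = 4.65×10⁻⁴ / (4π×10⁻⁷ × 1340) = 0.276 A.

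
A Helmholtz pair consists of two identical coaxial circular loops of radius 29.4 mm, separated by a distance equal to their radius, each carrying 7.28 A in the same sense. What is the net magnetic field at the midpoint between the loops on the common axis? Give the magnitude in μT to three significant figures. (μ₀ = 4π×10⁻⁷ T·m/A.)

Each loop contributes B = μ₀IR²/[2(R²+z²)^(3/2)] on the axis, with z measured from that loop.
Loop 1 (z = 0.0147 m): B₁ = 1.11×10⁻⁴ T. Loop 2 (z = 0.0147 m): B₂ = 1.11×10⁻⁴ T.
The fields add: B = B₁ + B₂ = 2.23×10⁻⁴ T.

B ≈ 223 μT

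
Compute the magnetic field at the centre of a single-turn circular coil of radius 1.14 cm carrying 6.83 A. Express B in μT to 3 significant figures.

B ≈ 376 μT

At the centre of a circular loop the Biot–Savart law gives B = μ₀I/(2R).
B = (4π×10⁻⁷ × 6.83) / (2 × 0.0114) = 3.76×10⁻⁴ T.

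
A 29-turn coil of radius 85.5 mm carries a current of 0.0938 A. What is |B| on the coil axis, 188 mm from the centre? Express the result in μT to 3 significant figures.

B ≈ 1.42 μT

For an N-turn flat coil, B = Nμ₀IR²/[2(R²+z²)^(3/2)] with R = 0.0855 m, z = 0.188 m.
B = 29 × 4.89×10⁻⁸ T = 1.42×10⁻⁶ T.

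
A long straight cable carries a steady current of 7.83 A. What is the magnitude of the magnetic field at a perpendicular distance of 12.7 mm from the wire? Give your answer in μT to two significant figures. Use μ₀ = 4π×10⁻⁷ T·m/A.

B ≈ 120 μT

For an infinitely long straight wire, B = μ₀I/(2πd).
B = (4π×10⁻⁷ × 7.83) / (2π × 0.0127) = 1.23×10⁻⁴ T.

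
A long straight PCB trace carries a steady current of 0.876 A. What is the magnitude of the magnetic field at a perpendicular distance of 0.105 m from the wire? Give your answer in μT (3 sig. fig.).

B ≈ 1.67 μT

For an infinitely long straight wire, B = μ₀I/(2πd).
B = (4π×10⁻⁷ × 0.876) / (2π × 0.105) = 1.67×10⁻⁶ T.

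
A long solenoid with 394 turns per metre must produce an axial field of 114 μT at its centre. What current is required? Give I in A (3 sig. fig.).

I ≈ 0.230 A

Inside a long solenoid B = μ₀nI with n = 394 m⁻¹, so I = B/(μ₀n).
I = 1.14×10⁻⁴ / (4π×10⁻⁷ × 394) = 0.230 A.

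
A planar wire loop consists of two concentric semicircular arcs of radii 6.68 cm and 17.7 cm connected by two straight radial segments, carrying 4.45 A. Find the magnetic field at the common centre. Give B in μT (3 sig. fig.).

B ≈ 13.0 μT

The radial connectors point toward the centre, so dl × r̂ = 0 and they contribute nothing.
Each semicircle gives μ₀I/(4R): inner arc 2.09×10⁻⁵ T, outer arc 7.90×10⁻⁶ T.
The two arcs carry current in opposite angular senses, so their fields oppose: B = |2.09×10⁻⁵ − 7.90×10⁻⁶| = 1.30×10⁻⁵ T.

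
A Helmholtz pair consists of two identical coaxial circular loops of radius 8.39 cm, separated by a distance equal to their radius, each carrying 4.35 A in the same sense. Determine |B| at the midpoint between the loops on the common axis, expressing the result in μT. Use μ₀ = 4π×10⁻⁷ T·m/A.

Each loop contributes B = μ₀IR²/[2(R²+z²)^(3/2)] on the axis, with z measured from that loop.
Loop 1 (z = 0.04195 m): B₁ = 2.33×10⁻⁵ T. Loop 2 (z = 0.04195 m): B₂ = 2.33×10⁻⁵ T.
The fields add: B = B₁ + B₂ = 4.66×10⁻⁵ T.

B ≈ 46.6 μT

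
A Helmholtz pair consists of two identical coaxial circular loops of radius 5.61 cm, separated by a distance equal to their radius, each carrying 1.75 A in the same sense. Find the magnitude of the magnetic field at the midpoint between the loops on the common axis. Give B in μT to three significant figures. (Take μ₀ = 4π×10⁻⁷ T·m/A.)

B ≈ 28.0 μT

Each loop contributes B = μ₀IR²/[2(R²+z²)^(3/2)] on the axis, with z measured from that loop.
Loop 1 (z = 0.02805 m): B₁ = 1.40×10⁻⁵ T. Loop 2 (z = 0.02805 m): B₂ = 1.40×10⁻⁵ T.
The fields add: B = B₁ + B₂ = 2.80×10⁻⁵ T.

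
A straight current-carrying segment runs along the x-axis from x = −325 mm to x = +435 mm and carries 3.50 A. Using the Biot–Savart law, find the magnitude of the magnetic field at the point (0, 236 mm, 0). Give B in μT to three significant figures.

B ≈ 2.50 μT

For a finite straight segment, B = (μ₀I/4πd)(sinθ₁ + sinθ₂), where θ₁, θ₂ are the angles from the perpendicular to each end.
The perpendicular distance is d = 0.236 m; the end-offsets along the wire are a = 0.325 m and b = 0.435 m.
sinθ₁ = 0.325/√(0.325²+0.236²) = 0.8092; sinθ₂ = 0.435/√(0.435²+0.236²) = 0.8790.
B = (4π×10⁻⁷ × 3.50) / (4π × 0.236) × (0.8092 + 0.8790) = 2.50×10⁻⁶ T.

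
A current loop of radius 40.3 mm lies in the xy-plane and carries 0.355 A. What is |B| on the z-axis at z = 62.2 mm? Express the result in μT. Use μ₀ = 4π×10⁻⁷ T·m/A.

On the axis of a circular loop, B = μ₀IR² / [2(R²+z²)^(3/2)].
R² + z² = (0.0403)² + (0.0622)² = 0.005493 m², and (R²+z²)^(3/2) = 4.07×10⁻⁴ m³.
B = (4π×10⁻⁷ × 0.355 × 0.001624) / (2 × 4.07×10⁻⁴) = 8.90×10⁻⁷ T.

B ≈ 0.890 μT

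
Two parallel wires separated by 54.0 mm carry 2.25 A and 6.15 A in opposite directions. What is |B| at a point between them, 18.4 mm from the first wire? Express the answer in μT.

B ≈ 59.0 μT

Each long wire gives B = μ₀I/(2πd). Distances are d₁ = 0.0184 m and d₂ = 0.0356 m.
B₁ = 2.45×10⁻⁵ T, B₂ = 3.46×10⁻⁵ T.
Between antiparallel currents both contributions point the same way, so they add. B = B₁ + B₂ = 2.45×10⁻⁵ + 3.46×10⁻⁵ = 5.90×10⁻⁵ T.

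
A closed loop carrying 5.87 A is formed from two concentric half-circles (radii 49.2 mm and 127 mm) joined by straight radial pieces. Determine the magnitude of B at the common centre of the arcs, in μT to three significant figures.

B ≈ 23.0 μT

The radial connectors point toward the centre, so dl × r̂ = 0 and they contribute nothing.
Each semicircle gives μ₀I/(4R): inner arc 3.75×10⁻⁵ T, outer arc 1.45×10⁻⁵ T.
The two arcs carry current in opposite angular senses, so their fields oppose: B = |3.75×10⁻⁵ − 1.45×10⁻⁵| = 2.30×10⁻⁵ T.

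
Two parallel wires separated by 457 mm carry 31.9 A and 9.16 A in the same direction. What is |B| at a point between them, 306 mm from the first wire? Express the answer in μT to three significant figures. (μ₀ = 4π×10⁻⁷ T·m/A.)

B ≈ 8.72 μT

Each long wire gives B = μ₀I/(2πd). Distances are d₁ = 0.306 m and d₂ = 0.151 m.
B₁ = 2.08×10⁻⁵ T, B₂ = 1.21×10⁻⁵ T.
Between parallel currents the two contributions point in opposite directions, so they subtract. B = |B₁ − B₂| = |2.08×10⁻⁵ − 1.21×10⁻⁵| = 8.72×10⁻⁶ T.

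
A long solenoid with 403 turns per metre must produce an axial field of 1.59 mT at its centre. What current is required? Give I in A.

Inside a long solenoid B = μ₀nI with n = 403 m⁻¹, so I = B/(μ₀n).
I = 1.59×10⁻³ / (4π×10⁻⁷ × 403) = 3.14 A.

I ≈ 3.14 A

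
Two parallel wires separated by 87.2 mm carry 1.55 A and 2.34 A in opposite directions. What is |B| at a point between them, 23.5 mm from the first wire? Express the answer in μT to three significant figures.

Each long wire gives B = μ₀I/(2πd). Distances are d₁ = 0.0235 m and d₂ = 0.0637 m.
B₁ = 1.32×10⁻⁵ T, B₂ = 7.35×10⁻⁶ T.
Between antiparallel currents both contributions point the same way, so they add. B = B₁ + B₂ = 1.32×10⁻⁵ + 7.35×10⁻⁶ = 2.05×10⁻⁵ T.

B ≈ 20.5 μT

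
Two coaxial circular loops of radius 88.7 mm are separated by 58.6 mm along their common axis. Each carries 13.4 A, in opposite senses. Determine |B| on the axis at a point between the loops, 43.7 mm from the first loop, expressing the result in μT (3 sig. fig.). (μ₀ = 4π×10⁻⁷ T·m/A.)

Each loop contributes B = μ₀IR²/[2(R²+z²)^(3/2)] on the axis, with z measured from that loop.
Loop 1 (z = 0.0437 m): B₁ = 6.85×10⁻⁵ T. Loop 2 (z = 0.0149 m): B₂ = 9.10×10⁻⁵ T.
The fields oppose: B = |B₁ − B₂| = 2.25×10⁻⁵ T.

B ≈ 22.5 μT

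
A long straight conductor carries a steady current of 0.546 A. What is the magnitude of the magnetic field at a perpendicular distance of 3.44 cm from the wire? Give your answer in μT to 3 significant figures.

B ≈ 3.17 μT

For an infinitely long straight wire, B = μ₀I/(2πd).
B = (4π×10⁻⁷ × 0.546) / (2π × 0.0344) = 3.17×10⁻⁶ T.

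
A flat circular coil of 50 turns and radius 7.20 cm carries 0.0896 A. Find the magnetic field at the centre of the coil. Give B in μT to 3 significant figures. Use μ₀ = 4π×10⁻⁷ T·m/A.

For an N-turn flat coil, B = Nμ₀I/(2R) with R = 0.072 m.
B = 50 × 7.82×10⁻⁷ T = 3.91×10⁻⁵ T.

B ≈ 39.1 μT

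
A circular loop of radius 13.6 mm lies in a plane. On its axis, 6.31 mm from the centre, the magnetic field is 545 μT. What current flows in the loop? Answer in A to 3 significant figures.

On the axis of a loop, B = μ₀IR²/[2(R²+z²)^(3/2)], so I = 2B(R²+z²)^(3/2)/(μ₀R²).
R² + z² = 0.000185 + 3.982×10⁻⁵ = 0.0002248 m²; raised to 3/2 gives 3.37×10⁻⁶ m³.
I = 2 × 5.45×10⁻⁴ × 3.37×10⁻⁶ / (1.26×10⁻⁶ × 0.000185) = 15.8 A.

I ≈ 15.8 A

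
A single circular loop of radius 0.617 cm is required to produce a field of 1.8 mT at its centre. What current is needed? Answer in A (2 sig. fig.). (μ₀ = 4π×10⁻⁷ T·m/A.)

At the centre of a circular loop B = μ₀I/(2R), so I = 2RB/μ₀.
With R = 0.00617 m, I = 2 × 0.00617 × 1.80×10⁻³ / (4π×10⁻⁷) = 17.7 A.

I ≈ 18 A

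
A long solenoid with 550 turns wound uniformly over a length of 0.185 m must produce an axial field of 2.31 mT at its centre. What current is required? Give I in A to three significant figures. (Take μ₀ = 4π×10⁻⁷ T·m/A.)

Inside a long solenoid B = μ₀nI with n = 2973 m⁻¹, so I = B/(μ₀n).
I = 2.31×10⁻³ / (4π×10⁻⁷ × 2973) = 0.618 A.

I ≈ 0.618 A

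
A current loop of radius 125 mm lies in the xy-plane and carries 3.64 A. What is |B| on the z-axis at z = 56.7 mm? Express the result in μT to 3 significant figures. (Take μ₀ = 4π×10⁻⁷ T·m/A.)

On the axis of a circular loop, B = μ₀IR² / [2(R²+z²)^(3/2)].
R² + z² = (0.125)² + (0.0567)² = 0.01884 m², and (R²+z²)^(3/2) = 2.59×10⁻³ m³.
B = (4π×10⁻⁷ × 3.64 × 0.01562) / (2 × 2.59×10⁻³) = 1.38×10⁻⁵ T.

B ≈ 13.8 μT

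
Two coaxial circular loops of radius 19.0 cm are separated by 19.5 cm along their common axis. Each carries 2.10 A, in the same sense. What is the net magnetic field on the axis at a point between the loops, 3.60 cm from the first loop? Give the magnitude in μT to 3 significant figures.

B ≈ 9.72 μT

Each loop contributes B = μ₀IR²/[2(R²+z²)^(3/2)] on the axis, with z measured from that loop.
Loop 1 (z = 0.036 m): B₁ = 6.59×10⁻⁶ T. Loop 2 (z = 0.159 m): B₂ = 3.13×10⁻⁶ T.
The fields add: B = B₁ + B₂ = 9.72×10⁻⁶ T.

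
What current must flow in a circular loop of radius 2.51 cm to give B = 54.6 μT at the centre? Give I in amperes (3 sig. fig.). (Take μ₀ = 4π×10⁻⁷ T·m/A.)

At the centre of a circular loop B = μ₀I/(2R), so I = 2RB/μ₀.
With R = 0.0251 m, I = 2 × 0.0251 × 5.46×10⁻⁵ / (4π×10⁻⁷) = 2.18 A.

I ≈ 2.18 A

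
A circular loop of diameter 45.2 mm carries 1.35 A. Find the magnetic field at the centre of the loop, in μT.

B ≈ 37.5 μT

At the centre of a circular loop the Biot–Savart law gives B = μ₀I/(2R) (so R = 0.0226 m).
B = (4π×10⁻⁷ × 1.35) / (2 × 0.0226) = 3.75×10⁻⁵ T.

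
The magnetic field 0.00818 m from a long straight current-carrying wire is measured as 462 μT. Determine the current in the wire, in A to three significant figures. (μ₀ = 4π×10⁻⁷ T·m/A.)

For a long straight wire B = μ₀I/(2πd), so I = 2πdB/μ₀.
I = 2π × 0.00818 × 4.62×10⁻⁴ / (4π×10⁻⁷) = 18.9 A.

I ≈ 18.9 A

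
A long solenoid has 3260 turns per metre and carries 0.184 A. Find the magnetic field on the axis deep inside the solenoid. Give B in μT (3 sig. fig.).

Inside a long solenoid, B = μ₀nI with n = 3260 turns/m.
B = 4π×10⁻⁷ × 3260 × 0.184 = 7.54×10⁻⁴ T.

B ≈ 754 μT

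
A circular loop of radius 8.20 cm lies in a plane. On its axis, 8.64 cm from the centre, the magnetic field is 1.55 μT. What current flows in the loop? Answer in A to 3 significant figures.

On the axis of a loop, B = μ₀IR²/[2(R²+z²)^(3/2)], so I = 2B(R²+z²)^(3/2)/(μ₀R²).
R² + z² = 0.006724 + 0.007465 = 0.01419 m²; raised to 3/2 gives 1.69×10⁻³ m³.
I = 2 × 1.55×10⁻⁶ × 1.69×10⁻³ / (1.26×10⁻⁶ × 0.006724) = 0.620 A.

I ≈ 0.620 A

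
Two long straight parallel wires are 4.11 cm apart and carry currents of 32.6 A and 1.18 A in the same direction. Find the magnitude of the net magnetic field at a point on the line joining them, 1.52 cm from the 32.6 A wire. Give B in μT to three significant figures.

B ≈ 420 μT

Each long wire gives B = μ₀I/(2πd). Distances are d₁ = 0.0152 m and d₂ = 0.0259 m.
B₁ = 4.29×10⁻⁴ T, B₂ = 9.11×10⁻⁶ T.
Between parallel currents the two contributions point in opposite directions, so they subtract. B = |B₁ − B₂| = |4.29×10⁻⁴ − 9.11×10⁻⁶| = 4.20×10⁻⁴ T.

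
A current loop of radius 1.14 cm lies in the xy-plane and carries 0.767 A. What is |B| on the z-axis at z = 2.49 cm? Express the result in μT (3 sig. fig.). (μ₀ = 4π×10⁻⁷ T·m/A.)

B ≈ 3.05 μT

On the axis of a circular loop, B = μ₀IR² / [2(R²+z²)^(3/2)].
R² + z² = (0.0114)² + (0.0249)² = 0.00075 m², and (R²+z²)^(3/2) = 2.05×10⁻⁵ m³.
B = (4π×10⁻⁷ × 0.767 × 0.00013) / (2 × 2.05×10⁻⁵) = 3.05×10⁻⁶ T.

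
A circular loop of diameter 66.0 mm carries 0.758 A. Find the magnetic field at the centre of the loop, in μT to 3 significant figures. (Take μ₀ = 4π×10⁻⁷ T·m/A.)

At the centre of a circular loop the Biot–Savart law gives B = μ₀I/(2R) (so R = 0.033 m).
B = (4π×10⁻⁷ × 0.758) / (2 × 0.033) = 1.44×10⁻⁵ T.

B ≈ 14.4 μT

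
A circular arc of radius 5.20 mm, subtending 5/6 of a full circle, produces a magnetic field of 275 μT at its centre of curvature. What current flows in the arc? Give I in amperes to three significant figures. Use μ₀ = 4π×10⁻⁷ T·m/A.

I ≈ 2.73 A

For a circular arc, B = μ₀Iφ/(4πR) with φ in radians; here φ = 5.236 rad.
So I = 4πRB/(μ₀φ) = 4π × 0.0052 × 2.75×10⁻⁴ / (4π×10⁻⁷ × 5.236) = 2.73 A.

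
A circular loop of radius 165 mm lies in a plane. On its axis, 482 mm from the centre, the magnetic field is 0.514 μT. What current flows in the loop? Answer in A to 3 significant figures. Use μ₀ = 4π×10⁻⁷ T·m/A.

I ≈ 3.97 A

On the axis of a loop, B = μ₀IR²/[2(R²+z²)^(3/2)], so I = 2B(R²+z²)^(3/2)/(μ₀R²).
R² + z² = 0.02723 + 0.2323 = 0.2595 m²; raised to 3/2 gives 0.132 m³.
I = 2 × 5.14×10⁻⁷ × 0.132 / (1.26×10⁻⁶ × 0.02723) = 3.97 A.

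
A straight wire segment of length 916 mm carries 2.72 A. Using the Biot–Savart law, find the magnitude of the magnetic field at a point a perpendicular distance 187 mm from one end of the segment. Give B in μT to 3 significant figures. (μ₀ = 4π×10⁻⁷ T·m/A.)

B ≈ 1.43 μT

For a finite straight segment, B = (μ₀I/4πd)(sinθ₁ + sinθ₂), where θ₁, θ₂ are the angles from the perpendicular to each end.
The perpendicular foot is at one end, so the two end-offsets along the wire are 0 and L = 0.916 m.
sinθ₁ = 0/√(0²+0.187²) = 0.0000; sinθ₂ = 0.916/√(0.916²+0.187²) = 0.9798.
B = (4π×10⁻⁷ × 2.72) / (4π × 0.187) × (0.0000 + 0.9798) = 1.43×10⁻⁶ T.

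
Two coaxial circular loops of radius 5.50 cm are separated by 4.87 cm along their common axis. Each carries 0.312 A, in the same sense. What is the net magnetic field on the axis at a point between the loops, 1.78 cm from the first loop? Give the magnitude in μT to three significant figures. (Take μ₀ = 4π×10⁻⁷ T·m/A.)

B ≈ 5.43 μT

Each loop contributes B = μ₀IR²/[2(R²+z²)^(3/2)] on the axis, with z measured from that loop.
Loop 1 (z = 0.0178 m): B₁ = 3.07×10⁻⁶ T. Loop 2 (z = 0.0309 m): B₂ = 2.36×10⁻⁶ T.
The fields add: B = B₁ + B₂ = 5.43×10⁻⁶ T.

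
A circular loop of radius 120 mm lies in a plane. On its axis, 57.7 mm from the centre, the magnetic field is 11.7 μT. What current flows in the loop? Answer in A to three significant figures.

I ≈ 3.05 A

On the axis of a loop, B = μ₀IR²/[2(R²+z²)^(3/2)], so I = 2B(R²+z²)^(3/2)/(μ₀R²).
R² + z² = 0.0144 + 0.003329 = 0.01773 m²; raised to 3/2 gives 2.36×10⁻³ m³.
I = 2 × 1.17×10⁻⁵ × 2.36×10⁻³ / (1.26×10⁻⁶ × 0.0144) = 3.05 A.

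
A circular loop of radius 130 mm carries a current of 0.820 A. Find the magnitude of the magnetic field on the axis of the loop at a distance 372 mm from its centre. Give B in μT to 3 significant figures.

B ≈ 0.142 μT

On the axis of a circular loop, B = μ₀IR² / [2(R²+z²)^(3/2)].
R² + z² = (0.13)² + (0.372)² = 0.1553 m², and (R²+z²)^(3/2) = 6.12×10⁻² m³.
B = (4π×10⁻⁷ × 0.820 × 0.0169) / (2 × 6.12×10⁻²) = 1.42×10⁻⁷ T.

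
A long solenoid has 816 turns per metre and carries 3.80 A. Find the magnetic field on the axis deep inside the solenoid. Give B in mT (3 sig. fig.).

Inside a long solenoid, B = μ₀nI with n = 816 turns/m.
B = 4π×10⁻⁷ × 816 × 3.80 = 3.90×10⁻³ T.

B ≈ 3.90 mT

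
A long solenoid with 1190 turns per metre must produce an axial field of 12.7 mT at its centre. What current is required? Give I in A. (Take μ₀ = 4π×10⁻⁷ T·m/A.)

I ≈ 8.49 A

Inside a long solenoid B = μ₀nI with n = 1190 m⁻¹, so I = B/(μ₀n).
I = 1.27×10⁻² / (4π×10⁻⁷ × 1190) = 8.49 A.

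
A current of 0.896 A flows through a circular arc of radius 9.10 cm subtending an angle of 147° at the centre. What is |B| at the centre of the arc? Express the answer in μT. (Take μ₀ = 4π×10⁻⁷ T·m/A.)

B ≈ 2.53 μT

The Biot–Savart field of a circular arc at its centre is B = μ₀Iφ/(4πR), with φ = 2.566 rad.
B = (4π×10⁻⁷ × 0.896 × 2.566) / (4π × 0.091) = 2.53×10⁻⁶ T.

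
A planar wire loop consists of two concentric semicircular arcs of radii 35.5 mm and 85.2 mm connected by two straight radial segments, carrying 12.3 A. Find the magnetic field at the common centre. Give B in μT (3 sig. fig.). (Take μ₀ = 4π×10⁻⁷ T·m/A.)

B ≈ 63.5 μT

The radial connectors point toward the centre, so dl × r̂ = 0 and they contribute nothing.
Each semicircle gives μ₀I/(4R): inner arc 1.09×10⁻⁴ T, outer arc 4.54×10⁻⁵ T.
The two arcs carry current in opposite angular senses, so their fields oppose: B = |1.09×10⁻⁴ − 4.54×10⁻⁵| = 6.35×10⁻⁵ T.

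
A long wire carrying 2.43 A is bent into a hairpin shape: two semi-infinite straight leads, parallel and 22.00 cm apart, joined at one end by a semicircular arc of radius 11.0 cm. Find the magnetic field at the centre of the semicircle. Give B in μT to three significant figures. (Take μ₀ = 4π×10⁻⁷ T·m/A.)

The semicircular arc contributes B_arc = μ₀I·π/(4πR) = μ₀I/(4R) = 6.94×10⁻⁶ T.
Each semi-infinite lead is at perpendicular distance R = 0.11 m from the centre, with the perpendicular foot at its near end, so it contributes μ₀I/(4πR); both point the same way, together 4.42×10⁻⁶ T.
Arc and leads all point the same direction: B = 6.94×10⁻⁶ + 4.42×10⁻⁶ = 1.14×10⁻⁵ T.

B ≈ 11.4 μT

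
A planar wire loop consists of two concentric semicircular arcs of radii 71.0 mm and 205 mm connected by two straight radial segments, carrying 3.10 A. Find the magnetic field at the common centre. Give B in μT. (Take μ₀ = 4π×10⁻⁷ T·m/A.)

B ≈ 8.97 μT

The radial connectors point toward the centre, so dl × r̂ = 0 and they contribute nothing.
Each semicircle gives μ₀I/(4R): inner arc 1.37×10⁻⁵ T, outer arc 4.75×10⁻⁶ T.
The two arcs carry current in opposite angular senses, so their fields oppose: B = |1.37×10⁻⁵ − 4.75×10⁻⁶| = 8.97×10⁻⁶ T.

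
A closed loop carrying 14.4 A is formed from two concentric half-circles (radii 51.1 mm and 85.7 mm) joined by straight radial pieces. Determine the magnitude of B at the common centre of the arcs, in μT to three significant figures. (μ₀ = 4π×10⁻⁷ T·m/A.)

The radial connectors point toward the centre, so dl × r̂ = 0 and they contribute nothing.
Each semicircle gives μ₀I/(4R): inner arc 8.85×10⁻⁵ T, outer arc 5.28×10⁻⁵ T.
The two arcs carry current in opposite angular senses, so their fields oppose: B = |8.85×10⁻⁵ − 5.28×10⁻⁵| = 3.57×10⁻⁵ T.

B ≈ 35.7 μT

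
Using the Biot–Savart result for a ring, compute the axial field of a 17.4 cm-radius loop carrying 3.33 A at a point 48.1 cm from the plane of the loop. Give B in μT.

On the axis of a circular loop, B = μ₀IR² / [2(R²+z²)^(3/2)].
R² + z² = (0.174)² + (0.481)² = 0.2616 m², and (R²+z²)^(3/2) = 0.134 m³.
B = (4π×10⁻⁷ × 3.33 × 0.03028) / (2 × 0.134) = 4.73×10⁻⁷ T.

B ≈ 0.473 μT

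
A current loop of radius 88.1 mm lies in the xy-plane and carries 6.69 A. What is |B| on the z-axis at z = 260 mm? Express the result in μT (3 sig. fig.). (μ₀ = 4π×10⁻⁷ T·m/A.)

B ≈ 1.58 μT

On the axis of a circular loop, B = μ₀IR² / [2(R²+z²)^(3/2)].
R² + z² = (0.0881)² + (0.26)² = 0.07536 m², and (R²+z²)^(3/2) = 2.07×10⁻² m³.
B = (4π×10⁻⁷ × 6.69 × 0.007762) / (2 × 2.07×10⁻²) = 1.58×10⁻⁶ T.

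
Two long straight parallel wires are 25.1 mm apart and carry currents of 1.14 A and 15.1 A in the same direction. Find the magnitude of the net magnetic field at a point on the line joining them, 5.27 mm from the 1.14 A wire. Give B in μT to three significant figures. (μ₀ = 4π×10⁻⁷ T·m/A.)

Each long wire gives B = μ₀I/(2πd). Distances are d₁ = 0.00527 m and d₂ = 0.01983 m.
B₁ = 4.33×10⁻⁵ T, B₂ = 1.52×10⁻⁴ T.
Between parallel currents the two contributions point in opposite directions, so they subtract. B = |B₁ − B₂| = |4.33×10⁻⁵ − 1.52×10⁻⁴| = 1.09×10⁻⁴ T.

B ≈ 109 μT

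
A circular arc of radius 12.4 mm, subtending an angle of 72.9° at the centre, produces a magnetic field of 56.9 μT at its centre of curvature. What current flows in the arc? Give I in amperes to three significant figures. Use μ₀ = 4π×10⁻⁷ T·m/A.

I ≈ 5.55 A

For a circular arc, B = μ₀Iφ/(4πR) with φ in radians; here φ = 1.272 rad.
So I = 4πRB/(μ₀φ) = 4π × 0.0124 × 5.69×10⁻⁵ / (4π×10⁻⁷ × 1.272) = 5.55 A.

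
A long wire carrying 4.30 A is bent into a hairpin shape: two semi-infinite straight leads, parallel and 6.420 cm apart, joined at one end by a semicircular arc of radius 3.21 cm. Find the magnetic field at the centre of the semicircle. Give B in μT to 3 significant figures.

B ≈ 68.9 μT

The semicircular arc contributes B_arc = μ₀I·π/(4πR) = μ₀I/(4R) = 4.21×10⁻⁵ T.
Each semi-infinite lead is at perpendicular distance R = 0.0321 m from the centre, with the perpendicular foot at its near end, so it contributes μ₀I/(4πR); both point the same way, together 2.68×10⁻⁵ T.
Arc and leads all point the same direction: B = 4.21×10⁻⁵ + 2.68×10⁻⁵ = 6.89×10⁻⁵ T.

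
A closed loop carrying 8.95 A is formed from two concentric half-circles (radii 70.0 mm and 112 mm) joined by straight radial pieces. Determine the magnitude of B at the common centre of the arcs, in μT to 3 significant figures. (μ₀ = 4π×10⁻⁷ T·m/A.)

The radial connectors point toward the centre, so dl × r̂ = 0 and they contribute nothing.
Each semicircle gives μ₀I/(4R): inner arc 4.02×10⁻⁵ T, outer arc 2.51×10⁻⁵ T.
The two arcs carry current in opposite angular senses, so their fields oppose: B = |4.02×10⁻⁵ − 2.51×10⁻⁵| = 1.51×10⁻⁵ T.

B ≈ 15.1 μT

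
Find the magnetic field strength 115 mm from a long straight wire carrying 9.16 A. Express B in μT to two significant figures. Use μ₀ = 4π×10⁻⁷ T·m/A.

For an infinitely long straight wire, B = μ₀I/(2πd).
B = (4π×10⁻⁷ × 9.16) / (2π × 0.115) = 1.59×10⁻⁵ T.

B ≈ 16 μT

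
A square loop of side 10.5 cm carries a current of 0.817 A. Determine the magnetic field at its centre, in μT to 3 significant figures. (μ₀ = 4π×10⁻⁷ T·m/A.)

Each side is a finite straight segment at perpendicular distance d = a/(2 tan(π/4)) = 0.0525 m from the centre, with end-angles ±π/4.
One side contributes B₁ = (μ₀I/4πd)·2 sin(π/4) = 2.20×10⁻⁶ T.
All 4 sides add in the same direction: B = 4 × 2.20×10⁻⁶ = 8.80×10⁻⁶ T.

B ≈ 8.80 μT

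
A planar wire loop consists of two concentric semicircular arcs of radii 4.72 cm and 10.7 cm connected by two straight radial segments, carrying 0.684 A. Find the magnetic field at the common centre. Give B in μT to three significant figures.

B ≈ 2.54 μT

The radial connectors point toward the centre, so dl × r̂ = 0 and they contribute nothing.
Each semicircle gives μ₀I/(4R): inner arc 4.55×10⁻⁶ T, outer arc 2.01×10⁻⁶ T.
The two arcs carry current in opposite angular senses, so their fields oppose: B = |4.55×10⁻⁶ − 2.01×10⁻⁶| = 2.54×10⁻⁶ T.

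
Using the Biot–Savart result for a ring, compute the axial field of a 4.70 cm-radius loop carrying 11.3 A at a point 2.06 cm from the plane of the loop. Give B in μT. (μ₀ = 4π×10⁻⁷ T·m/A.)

B ≈ 116 μT

On the axis of a circular loop, B = μ₀IR² / [2(R²+z²)^(3/2)].
R² + z² = (0.047)² + (0.0206)² = 0.002633 m², and (R²+z²)^(3/2) = 1.35×10⁻⁴ m³.
B = (4π×10⁻⁷ × 11.3 × 0.002209) / (2 × 1.35×10⁻⁴) = 1.16×10⁻⁴ T.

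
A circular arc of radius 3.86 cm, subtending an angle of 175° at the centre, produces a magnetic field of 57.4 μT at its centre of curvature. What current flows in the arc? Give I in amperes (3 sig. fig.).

I ≈ 7.25 A

For a circular arc, B = μ₀Iφ/(4πR) with φ in radians; here φ = 3.054 rad.
So I = 4πRB/(μ₀φ) = 4π × 0.0386 × 5.74×10⁻⁵ / (4π×10⁻⁷ × 3.054) = 7.25 A.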